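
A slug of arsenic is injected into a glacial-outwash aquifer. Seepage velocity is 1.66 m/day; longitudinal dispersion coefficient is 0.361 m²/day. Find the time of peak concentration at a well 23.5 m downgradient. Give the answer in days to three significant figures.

14.0 days

For the 1D instantaneous-source solution, setting ∂C/∂t = 0 at fixed x gives v²t² + 2Dt − x² = 0, so t = (√(D² + v²x²) − D)/v².
√(D² + v²x²) = √(0.361² + 1.66² × 23.5²) = 39.01; v² = 2.7556.
t = (39.01 − 0.361)/2.7556 = 14.0 days (vs. the pure-advection estimate x/v = 14.2 d).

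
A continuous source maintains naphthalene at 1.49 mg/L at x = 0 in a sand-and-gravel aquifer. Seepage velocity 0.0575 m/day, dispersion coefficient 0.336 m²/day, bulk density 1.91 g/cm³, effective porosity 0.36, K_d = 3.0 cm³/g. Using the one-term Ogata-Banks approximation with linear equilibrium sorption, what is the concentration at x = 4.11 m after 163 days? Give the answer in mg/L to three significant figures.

0.121 mg/L

Retardation factor R = 1 + ρ_b·K_d/n = 1 + 1.91 × 3.0/0.36 = 16.92.
Sorption retards both mechanisms: v_R = v/R = 0.003398 m/day, D_R = D/R = 0.01986 m²/day.
v_R·t = 0.003398 × 163 = 0.553874 m; 2√(D_R t) = 3.598 m; argument = (4.11 − 0.553874)/3.598 = 0.9884.
C = C₀ × ½·erfc(0.9884) = 1.49 × 0.08109 = 0.121 mg/L.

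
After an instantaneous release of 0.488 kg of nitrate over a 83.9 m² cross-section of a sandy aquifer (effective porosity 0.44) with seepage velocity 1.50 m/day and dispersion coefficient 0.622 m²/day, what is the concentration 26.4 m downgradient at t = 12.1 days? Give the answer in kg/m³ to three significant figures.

0.000142 kg/m³

For an instantaneous plane source, C(x,t) = M/(n_e·A·√(4πDt)) · exp(−(x−vt)²/(4Dt)), with n_e·A the pore (flow) area.
Plume center vt = 1.50 × 12.1 = 18.15 m, so the well at 26.4 m is 8.25 m downgradient of the peak.
√(4πDt) = 9.725 m, giving peak height M/(n_e·A·√(4πDt)) = 0.488/(0.44 × 83.9 × 9.725) = 0.001359 kg/m³.
(x−vt)²/(4Dt) = (8.25)²/(4 × 0.622 × 12.1) = 2.261; exp(−2.261) = 0.1042.
C = 0.001359 × 0.1042 = 0.000142 kg/m³.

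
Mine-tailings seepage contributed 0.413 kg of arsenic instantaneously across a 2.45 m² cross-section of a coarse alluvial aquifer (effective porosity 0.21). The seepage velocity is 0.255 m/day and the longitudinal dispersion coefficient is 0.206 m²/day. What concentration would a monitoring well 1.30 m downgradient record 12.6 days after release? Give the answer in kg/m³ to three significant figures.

For an instantaneous plane source, C(x,t) = M/(n_e·A·√(4πDt)) · exp(−(x−vt)²/(4Dt)), with n_e·A the pore (flow) area.
Plume center vt = 0.255 × 12.6 = 3.213 m, so the well at 1.30 m is 1.913 m upgradient of the peak.
√(4πDt) = 5.711 m, giving peak height M/(n_e·A·√(4πDt)) = 0.413/(0.21 × 2.45 × 5.711) = 0.1406 kg/m³.
(x−vt)²/(4Dt) = (-1.913)²/(4 × 0.206 × 12.6) = 0.3525; exp(−0.3525) = 0.7029.
C = 0.1406 × 0.7029 = 0.0988 kg/m³.

0.0988 kg/m³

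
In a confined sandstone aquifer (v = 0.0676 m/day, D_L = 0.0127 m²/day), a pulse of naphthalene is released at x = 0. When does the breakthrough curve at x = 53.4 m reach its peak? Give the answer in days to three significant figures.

787 days

For the 1D instantaneous-source solution, setting ∂C/∂t = 0 at fixed x gives v²t² + 2Dt − x² = 0, so t = (√(D² + v²x²) − D)/v².
√(D² + v²x²) = √(0.0127² + 0.0676² × 53.4²) = 3.610; v² = 0.00456976.
t = (3.610 − 0.0127)/0.00456976 = 787 days (vs. the pure-advection estimate x/v = 790 d).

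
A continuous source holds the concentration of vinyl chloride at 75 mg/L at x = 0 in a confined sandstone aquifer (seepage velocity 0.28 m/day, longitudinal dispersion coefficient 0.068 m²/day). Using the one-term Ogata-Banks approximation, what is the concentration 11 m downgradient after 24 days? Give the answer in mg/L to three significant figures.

For a continuous step input, C/C₀ ≈ ½·erfc((x−vt)/(2√(Dt))).
vt = 0.28 × 24 = 6.72 m and 2√(Dt) = 2√(0.068 × 24) = 2.555 m.
Argument (x−vt)/(2√(Dt)) = (11 − 6.72)/2.555 = 1.675; ½·erfc(1.675) = 0.008923.
C = 75 × 0.008923 = 0.669 mg/L.

0.669 mg/L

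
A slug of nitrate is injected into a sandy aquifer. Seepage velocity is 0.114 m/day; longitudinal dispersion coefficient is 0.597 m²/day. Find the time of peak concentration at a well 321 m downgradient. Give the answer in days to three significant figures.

For the 1D instantaneous-source solution, setting ∂C/∂t = 0 at fixed x gives v²t² + 2Dt − x² = 0, so t = (√(D² + v²x²) − D)/v².
√(D² + v²x²) = √(0.597² + 0.114² × 321²) = 36.60; v² = 0.012996.
t = (36.60 − 0.597)/0.012996 = 2770 days (vs. the pure-advection estimate x/v = 2820 d).

2770 days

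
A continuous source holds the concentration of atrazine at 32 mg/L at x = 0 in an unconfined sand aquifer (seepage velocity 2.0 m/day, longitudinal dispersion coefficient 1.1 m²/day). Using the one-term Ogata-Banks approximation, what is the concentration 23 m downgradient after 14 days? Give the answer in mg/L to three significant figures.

26.1 mg/L

For a continuous step input, C/C₀ ≈ ½·erfc((x−vt)/(2√(Dt))).
vt = 2.0 × 14 = 28 m and 2√(Dt) = 2√(1.1 × 14) = 7.849 m.
Argument (x−vt)/(2√(Dt)) = (23 − 28)/7.849 = -0.6370; ½·erfc(-0.6370) = 0.8162.
C = 32 × 0.8162 = 26.1 mg/L.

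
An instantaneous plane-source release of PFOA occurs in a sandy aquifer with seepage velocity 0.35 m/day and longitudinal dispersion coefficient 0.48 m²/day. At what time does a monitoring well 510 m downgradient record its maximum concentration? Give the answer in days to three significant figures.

For the 1D instantaneous-source solution, setting ∂C/∂t = 0 at fixed x gives v²t² + 2Dt − x² = 0, so t = (√(D² + v²x²) − D)/v².
√(D² + v²x²) = √(0.48² + 0.35² × 510²) = 178.5; v² = 0.1225.
t = (178.5 − 0.48)/0.1225 = 1450 days (vs. the pure-advection estimate x/v = 1460 d).

1450 days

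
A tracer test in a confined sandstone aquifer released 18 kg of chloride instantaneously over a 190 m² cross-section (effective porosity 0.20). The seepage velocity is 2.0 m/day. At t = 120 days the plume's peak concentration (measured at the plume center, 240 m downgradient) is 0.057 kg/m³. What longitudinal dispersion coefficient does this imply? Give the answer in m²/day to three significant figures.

0.0458 m²/day

At the plume center C_max = M/(n_e·A·√(4πDt)), so D = M²/(4πt·(n_e·A·C_max)²).
n_e·A·C_max = 0.20 × 190 × 0.057 = 2.166 kg/m.
D = 18²/(4π × 120 × 2.166²) = 0.0458 m²/day.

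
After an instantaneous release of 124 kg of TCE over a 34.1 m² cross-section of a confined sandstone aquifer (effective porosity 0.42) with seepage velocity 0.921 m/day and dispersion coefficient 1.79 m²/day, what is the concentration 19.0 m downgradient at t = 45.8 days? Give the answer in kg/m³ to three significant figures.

0.0524 kg/m³

For an instantaneous plane source, C(x,t) = M/(n_e·A·√(4πDt)) · exp(−(x−vt)²/(4Dt)), with n_e·A the pore (flow) area.
Plume center vt = 0.921 × 45.8 = 42.1818 m, so the well at 19.0 m is 23.1818 m upgradient of the peak.
√(4πDt) = 32.10 m, giving peak height M/(n_e·A·√(4πDt)) = 124/(0.42 × 34.1 × 32.10) = 0.2697 kg/m³.
(x−vt)²/(4Dt) = (-23.1818)²/(4 × 1.79 × 45.8) = 1.639; exp(−1.639) = 0.1942.
C = 0.2697 × 0.1942 = 0.0524 kg/m³.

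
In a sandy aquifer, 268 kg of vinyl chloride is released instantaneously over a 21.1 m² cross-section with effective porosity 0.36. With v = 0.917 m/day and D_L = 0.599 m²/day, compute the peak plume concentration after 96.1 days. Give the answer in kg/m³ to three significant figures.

1.31 kg/m³

The peak of an instantaneous 1D plume sits at x = vt; there the Gaussian factor is 1 and C_max = M/(n_e·A·√(4πDt)), where n_e·A is the pore area the mass is dissolved in.
√(4πDt) = √(4π × 0.599 × 96.1) = 26.90 m, so C_max = 268/(0.36 × 21.1 × 26.90) = 1.31 kg/m³.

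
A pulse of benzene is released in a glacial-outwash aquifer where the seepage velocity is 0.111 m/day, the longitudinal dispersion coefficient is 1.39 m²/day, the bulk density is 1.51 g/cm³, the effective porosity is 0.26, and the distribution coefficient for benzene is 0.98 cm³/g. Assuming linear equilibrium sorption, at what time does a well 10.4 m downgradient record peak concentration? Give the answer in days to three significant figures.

Retardation factor R = 1 + ρ_b·K_d/n = 1 + 1.51 × 0.98/0.26 = 6.692.
Sorption retards both mechanisms: v_R = v/R = 0.01659 m/day, D_R = D/R = 0.2077 m²/day.
Peak time from v_R²t² + 2D_R t − x² = 0: t = (√(D_R² + v_R²x²) − D_R)/v_R².
√(D_R² + v_R²x²) = √(0.2077² + 0.01659² × 10.4²) = 0.2700; v_R² = 0.0002752.
t = (0.2700 − 0.2077)/0.0002752 = 226 days.

226 days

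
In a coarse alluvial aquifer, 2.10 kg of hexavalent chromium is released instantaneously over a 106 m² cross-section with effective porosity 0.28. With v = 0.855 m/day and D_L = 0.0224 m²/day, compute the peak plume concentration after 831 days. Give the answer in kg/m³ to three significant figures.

0.00463 kg/m³

The peak of an instantaneous 1D plume sits at x = vt; there the Gaussian factor is 1 and C_max = M/(n_e·A·√(4πDt)), where n_e·A is the pore area the mass is dissolved in.
√(4πDt) = √(4π × 0.0224 × 831) = 15.29 m, so C_max = 2.10/(0.28 × 106 × 15.29) = 0.00463 kg/m³.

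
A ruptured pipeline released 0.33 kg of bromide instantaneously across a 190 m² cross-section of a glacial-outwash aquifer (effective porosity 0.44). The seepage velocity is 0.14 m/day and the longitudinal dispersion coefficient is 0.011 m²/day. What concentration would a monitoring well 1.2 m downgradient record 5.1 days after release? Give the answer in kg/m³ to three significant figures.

For an instantaneous plane source, C(x,t) = M/(n_e·A·√(4πDt)) · exp(−(x−vt)²/(4Dt)), with n_e·A the pore (flow) area.
Plume center vt = 0.14 × 5.1 = 0.714 m, so the well at 1.2 m is 0.486 m downgradient of the peak.
√(4πDt) = 0.8396 m, giving peak height M/(n_e·A·√(4πDt)) = 0.33/(0.44 × 190 × 0.8396) = 0.004701 kg/m³.
(x−vt)²/(4Dt) = (0.486)²/(4 × 0.011 × 5.1) = 1.053; exp(−1.053) = 0.3489.
C = 0.004701 × 0.3489 = 0.00164 kg/m³.

0.00164 kg/m³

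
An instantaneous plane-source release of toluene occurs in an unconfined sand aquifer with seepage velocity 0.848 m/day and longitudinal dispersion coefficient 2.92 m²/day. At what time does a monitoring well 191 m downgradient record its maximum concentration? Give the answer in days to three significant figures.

221 days

For the 1D instantaneous-source solution, setting ∂C/∂t = 0 at fixed x gives v²t² + 2Dt − x² = 0, so t = (√(D² + v²x²) − D)/v².
√(D² + v²x²) = √(2.92² + 0.848² × 191²) = 162.0; v² = 0.719104.
t = (162.0 − 2.92)/0.719104 = 221 days (vs. the pure-advection estimate x/v = 225 d).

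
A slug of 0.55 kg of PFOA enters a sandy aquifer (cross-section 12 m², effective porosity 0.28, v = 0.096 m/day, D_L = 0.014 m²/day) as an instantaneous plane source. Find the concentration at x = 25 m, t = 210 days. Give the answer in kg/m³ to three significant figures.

0.00367 kg/m³

For an instantaneous plane source, C(x,t) = M/(n_e·A·√(4πDt)) · exp(−(x−vt)²/(4Dt)), with n_e·A the pore (flow) area.
Plume center vt = 0.096 × 210 = 20.16 m, so the well at 25 m is 4.84 m downgradient of the peak.
√(4πDt) = 6.078 m, giving peak height M/(n_e·A·√(4πDt)) = 0.55/(0.28 × 12 × 6.078) = 0.02693 kg/m³.
(x−vt)²/(4Dt) = (4.84)²/(4 × 0.014 × 210) = 1.992; exp(−1.992) = 0.1364.
C = 0.02693 × 0.1364 = 0.00367 kg/m³.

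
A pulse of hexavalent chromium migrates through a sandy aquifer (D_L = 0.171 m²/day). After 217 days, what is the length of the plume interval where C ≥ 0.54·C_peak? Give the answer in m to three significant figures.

19.1 m

The plume is Gaussian with σ = √(2Dt) = √(2 × 0.171 × 217) = 8.615 m.
C/C_peak = exp(−Δx²/(2σ²)) = 0.54 ⇒ Δx = σ·√(−2 ln 0.54) = 8.615 × 1.110 = 9.563 m.
Width = 2Δx = 19.1 m.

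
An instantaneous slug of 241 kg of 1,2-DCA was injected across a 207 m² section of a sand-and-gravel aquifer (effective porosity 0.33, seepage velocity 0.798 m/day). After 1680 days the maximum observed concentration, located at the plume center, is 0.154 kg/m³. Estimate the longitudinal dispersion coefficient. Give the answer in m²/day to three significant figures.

At the plume center C_max = M/(n_e·A·√(4πDt)), so D = M²/(4πt·(n_e·A·C_max)²).
n_e·A·C_max = 0.33 × 207 × 0.154 = 10.52 kg/m.
D = 241²/(4π × 1680 × 10.52²) = 0.0249 m²/day.

0.0249 m²/day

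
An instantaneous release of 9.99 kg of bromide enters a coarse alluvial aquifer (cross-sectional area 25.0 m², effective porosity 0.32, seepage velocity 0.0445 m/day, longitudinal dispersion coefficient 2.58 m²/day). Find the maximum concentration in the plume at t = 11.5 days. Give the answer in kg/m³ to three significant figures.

The peak of an instantaneous 1D plume sits at x = vt; there the Gaussian factor is 1 and C_max = M/(n_e·A·√(4πDt)), where n_e·A is the pore area the mass is dissolved in.
√(4πDt) = √(4π × 2.58 × 11.5) = 19.31 m, so C_max = 9.99/(0.32 × 25.0 × 19.31) = 0.0647 kg/m³.

0.0647 kg/m³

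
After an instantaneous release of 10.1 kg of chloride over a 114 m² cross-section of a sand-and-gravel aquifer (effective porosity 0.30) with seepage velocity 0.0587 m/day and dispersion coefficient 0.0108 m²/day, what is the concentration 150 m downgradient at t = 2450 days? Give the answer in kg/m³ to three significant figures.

0.0113 kg/m³

For an instantaneous plane source, C(x,t) = M/(n_e·A·√(4πDt)) · exp(−(x−vt)²/(4Dt)), with n_e·A the pore (flow) area.
Plume center vt = 0.0587 × 2450 = 143.815 m, so the well at 150 m is 6.185 m downgradient of the peak.
√(4πDt) = 18.23 m, giving peak height M/(n_e·A·√(4πDt)) = 10.1/(0.30 × 114 × 18.23) = 0.01620 kg/m³.
(x−vt)²/(4Dt) = (6.185)²/(4 × 0.0108 × 2450) = 0.3614; exp(−0.3614) = 0.6967.
C = 0.01620 × 0.6967 = 0.0113 kg/m³.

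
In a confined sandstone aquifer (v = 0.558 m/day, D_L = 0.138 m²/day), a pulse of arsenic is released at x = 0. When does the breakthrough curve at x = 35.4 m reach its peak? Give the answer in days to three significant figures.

63.0 days

For the 1D instantaneous-source solution, setting ∂C/∂t = 0 at fixed x gives v²t² + 2Dt − x² = 0, so t = (√(D² + v²x²) − D)/v².
√(D² + v²x²) = √(0.138² + 0.558² × 35.4²) = 19.75; v² = 0.311364.
t = (19.75 − 0.138)/0.311364 = 63.0 days (vs. the pure-advection estimate x/v = 63.4 d).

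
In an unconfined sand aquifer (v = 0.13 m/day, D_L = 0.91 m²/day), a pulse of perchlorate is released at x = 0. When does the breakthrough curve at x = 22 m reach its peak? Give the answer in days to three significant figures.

124 days

For the 1D instantaneous-source solution, setting ∂C/∂t = 0 at fixed x gives v²t² + 2Dt − x² = 0, so t = (√(D² + v²x²) − D)/v².
√(D² + v²x²) = √(0.91² + 0.13² × 22²) = 3.001; v² = 0.0169.
t = (3.001 − 0.91)/0.0169 = 124 days (vs. the pure-advection estimate x/v = 169 d).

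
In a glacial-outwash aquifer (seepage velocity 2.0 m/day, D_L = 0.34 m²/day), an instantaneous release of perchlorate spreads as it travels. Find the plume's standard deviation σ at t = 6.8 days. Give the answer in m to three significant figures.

2.15 m

Dispersive spreading gives a Gaussian with σ² = 2Dt; advection only shifts the center.
σ = √(2 × 0.34 × 6.8) = 2.15 m.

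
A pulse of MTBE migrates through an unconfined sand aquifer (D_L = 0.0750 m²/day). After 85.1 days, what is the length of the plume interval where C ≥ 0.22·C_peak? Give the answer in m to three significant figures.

The plume is Gaussian with σ = √(2Dt) = √(2 × 0.0750 × 85.1) = 3.573 m.
C/C_peak = exp(−Δx²/(2σ²)) = 0.22 ⇒ Δx = σ·√(−2 ln 0.22) = 3.573 × 1.740 = 6.217 m.
Width = 2Δx = 12.4 m.

12.4 m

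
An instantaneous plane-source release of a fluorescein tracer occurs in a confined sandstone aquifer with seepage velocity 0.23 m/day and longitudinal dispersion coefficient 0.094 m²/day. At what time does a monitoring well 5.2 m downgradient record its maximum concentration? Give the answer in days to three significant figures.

20.9 days

For the 1D instantaneous-source solution, setting ∂C/∂t = 0 at fixed x gives v²t² + 2Dt − x² = 0, so t = (√(D² + v²x²) − D)/v².
√(D² + v²x²) = √(0.094² + 0.23² × 5.2²) = 1.200; v² = 0.0529.
t = (1.200 − 0.094)/0.0529 = 20.9 days (vs. the pure-advection estimate x/v = 22.6 d).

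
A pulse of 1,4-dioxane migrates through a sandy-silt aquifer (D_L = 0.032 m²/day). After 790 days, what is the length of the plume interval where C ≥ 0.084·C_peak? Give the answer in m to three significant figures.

The plume is Gaussian with σ = √(2Dt) = √(2 × 0.032 × 790) = 7.111 m.
C/C_peak = exp(−Δx²/(2σ²)) = 0.084 ⇒ Δx = σ·√(−2 ln 0.084) = 7.111 × 2.226 = 15.83 m.
Width = 2Δx = 31.7 m.

31.7 m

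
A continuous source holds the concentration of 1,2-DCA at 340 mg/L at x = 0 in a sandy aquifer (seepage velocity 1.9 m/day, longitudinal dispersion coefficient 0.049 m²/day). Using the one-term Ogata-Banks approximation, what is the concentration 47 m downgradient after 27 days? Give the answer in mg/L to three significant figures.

339 mg/L

For a continuous step input, C/C₀ ≈ ½·erfc((x−vt)/(2√(Dt))).
vt = 1.9 × 27 = 51.3 m and 2√(Dt) = 2√(0.049 × 27) = 2.300 m.
Argument (x−vt)/(2√(Dt)) = (47 − 51.3)/2.300 = -1.870; ½·erfc(-1.870) = 0.9959.
C = 340 × 0.9959 = 339 mg/L.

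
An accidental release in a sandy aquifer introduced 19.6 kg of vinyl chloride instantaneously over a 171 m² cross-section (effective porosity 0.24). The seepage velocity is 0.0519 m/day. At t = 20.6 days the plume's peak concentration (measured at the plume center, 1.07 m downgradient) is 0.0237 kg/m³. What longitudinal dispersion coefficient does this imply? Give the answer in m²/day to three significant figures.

1.57 m²/day

At the plume center C_max = M/(n_e·A·√(4πDt)), so D = M²/(4πt·(n_e·A·C_max)²).
n_e·A·C_max = 0.24 × 171 × 0.0237 = 0.9726 kg/m.
D = 19.6²/(4π × 20.6 × 0.9726²) = 1.57 m²/day.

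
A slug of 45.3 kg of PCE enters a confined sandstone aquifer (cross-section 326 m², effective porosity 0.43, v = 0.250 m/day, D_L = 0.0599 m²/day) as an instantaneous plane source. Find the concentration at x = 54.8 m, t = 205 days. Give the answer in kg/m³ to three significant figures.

0.0201 kg/m³

For an instantaneous plane source, C(x,t) = M/(n_e·A·√(4πDt)) · exp(−(x−vt)²/(4Dt)), with n_e·A the pore (flow) area.
Plume center vt = 0.250 × 205 = 51.25 m, so the well at 54.8 m is 3.55 m downgradient of the peak.
√(4πDt) = 12.42 m, giving peak height M/(n_e·A·√(4πDt)) = 45.3/(0.43 × 326 × 12.42) = 0.02602 kg/m³.
(x−vt)²/(4Dt) = (3.55)²/(4 × 0.0599 × 205) = 0.2566; exp(−0.2566) = 0.7737.
C = 0.02602 × 0.7737 = 0.0201 kg/m³.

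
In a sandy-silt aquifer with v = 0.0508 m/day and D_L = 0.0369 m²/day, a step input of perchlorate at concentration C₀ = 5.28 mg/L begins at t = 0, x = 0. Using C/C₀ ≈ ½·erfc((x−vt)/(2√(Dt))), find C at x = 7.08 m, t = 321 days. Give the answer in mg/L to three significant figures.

For a continuous step input, C/C₀ ≈ ½·erfc((x−vt)/(2√(Dt))).
vt = 0.0508 × 321 = 16.3068 m and 2√(Dt) = 2√(0.0369 × 321) = 6.883 m.
Argument (x−vt)/(2√(Dt)) = (7.08 − 16.3068)/6.883 = -1.341; ½·erfc(-1.341) = 0.9711.
C = 5.28 × 0.9711 = 5.13 mg/L.

5.13 mg/L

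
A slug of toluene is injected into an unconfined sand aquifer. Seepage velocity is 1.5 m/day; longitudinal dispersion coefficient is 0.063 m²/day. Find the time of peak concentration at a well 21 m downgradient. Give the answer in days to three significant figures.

14.0 days

For the 1D instantaneous-source solution, setting ∂C/∂t = 0 at fixed x gives v²t² + 2Dt − x² = 0, so t = (√(D² + v²x²) − D)/v².
√(D² + v²x²) = √(0.063² + 1.5² × 21²) = 31.50; v² = 2.25.
t = (31.50 − 0.063)/2.25 = 14.0 days (vs. the pure-advection estimate x/v = 14.0 d).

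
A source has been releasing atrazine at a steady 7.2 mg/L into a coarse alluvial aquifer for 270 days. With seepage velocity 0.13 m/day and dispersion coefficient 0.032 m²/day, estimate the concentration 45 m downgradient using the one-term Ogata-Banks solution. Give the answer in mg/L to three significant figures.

For a continuous step input, C/C₀ ≈ ½·erfc((x−vt)/(2√(Dt))).
vt = 0.13 × 270 = 35.1 m and 2√(Dt) = 2√(0.032 × 270) = 5.879 m.
Argument (x−vt)/(2√(Dt)) = (45 − 35.1)/5.879 = 1.684; ½·erfc(1.684) = 0.008620.
C = 7.2 × 0.008620 = 0.0621 mg/L.

0.0621 mg/L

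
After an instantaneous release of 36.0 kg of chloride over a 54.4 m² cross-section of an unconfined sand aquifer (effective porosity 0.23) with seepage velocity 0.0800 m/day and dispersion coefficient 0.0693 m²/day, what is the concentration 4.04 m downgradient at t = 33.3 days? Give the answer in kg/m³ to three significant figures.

0.435 kg/m³

For an instantaneous plane source, C(x,t) = M/(n_e·A·√(4πDt)) · exp(−(x−vt)²/(4Dt)), with n_e·A the pore (flow) area.
Plume center vt = 0.0800 × 33.3 = 2.664 m, so the well at 4.04 m is 1.376 m downgradient of the peak.
√(4πDt) = 5.385 m, giving peak height M/(n_e·A·√(4πDt)) = 36.0/(0.23 × 54.4 × 5.385) = 0.5343 kg/m³.
(x−vt)²/(4Dt) = (1.376)²/(4 × 0.0693 × 33.3) = 0.2051; exp(−0.2051) = 0.8146.
C = 0.5343 × 0.8146 = 0.435 kg/m³.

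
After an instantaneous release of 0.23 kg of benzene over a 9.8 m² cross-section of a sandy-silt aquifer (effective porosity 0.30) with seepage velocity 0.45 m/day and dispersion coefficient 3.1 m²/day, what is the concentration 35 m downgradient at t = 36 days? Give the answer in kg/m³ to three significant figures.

For an instantaneous plane source, C(x,t) = M/(n_e·A·√(4πDt)) · exp(−(x−vt)²/(4Dt)), with n_e·A the pore (flow) area.
Plume center vt = 0.45 × 36 = 16.2 m, so the well at 35 m is 18.8 m downgradient of the peak.
√(4πDt) = 37.45 m, giving peak height M/(n_e·A·√(4πDt)) = 0.23/(0.30 × 9.8 × 37.45) = 0.002089 kg/m³.
(x−vt)²/(4Dt) = (18.8)²/(4 × 3.1 × 36) = 0.7918; exp(−0.7918) = 0.4530.
C = 0.002089 × 0.4530 = 0.000946 kg/m³.

0.000946 kg/m³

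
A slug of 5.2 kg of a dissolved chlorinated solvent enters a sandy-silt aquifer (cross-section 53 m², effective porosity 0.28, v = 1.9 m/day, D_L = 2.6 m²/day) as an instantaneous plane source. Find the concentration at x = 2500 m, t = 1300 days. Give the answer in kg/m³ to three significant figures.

For an instantaneous plane source, C(x,t) = M/(n_e·A·√(4πDt)) · exp(−(x−vt)²/(4Dt)), with n_e·A the pore (flow) area.
Plume center vt = 1.9 × 1300 = 2470 m, so the well at 2500 m is 30 m downgradient of the peak.
√(4πDt) = 206.1 m, giving peak height M/(n_e·A·√(4πDt)) = 5.2/(0.28 × 53 × 206.1) = 0.001700 kg/m³.
(x−vt)²/(4Dt) = (30)²/(4 × 2.6 × 1300) = 0.06657; exp(−0.06657) = 0.9356.
C = 0.001700 × 0.9356 = 0.00159 kg/m³.

0.00159 kg/m³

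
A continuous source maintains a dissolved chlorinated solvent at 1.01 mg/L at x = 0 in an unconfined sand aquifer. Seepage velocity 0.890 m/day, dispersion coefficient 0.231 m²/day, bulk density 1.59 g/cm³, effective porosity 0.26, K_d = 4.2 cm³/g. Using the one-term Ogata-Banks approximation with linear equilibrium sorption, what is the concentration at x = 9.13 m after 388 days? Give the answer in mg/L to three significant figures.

Retardation factor R = 1 + ρ_b·K_d/n = 1 + 1.59 × 4.2/0.26 = 26.68.
Sorption retards both mechanisms: v_R = v/R = 0.03336 m/day, D_R = D/R = 0.008658 m²/day.
v_R·t = 0.03336 × 388 = 12.94368 m; 2√(D_R t) = 3.666 m; argument = (9.13 − 12.94368)/3.666 = -1.040.
C = C₀ × ½·erfc(-1.040) = 1.01 × 0.9293 = 0.939 mg/L.

0.939 mg/L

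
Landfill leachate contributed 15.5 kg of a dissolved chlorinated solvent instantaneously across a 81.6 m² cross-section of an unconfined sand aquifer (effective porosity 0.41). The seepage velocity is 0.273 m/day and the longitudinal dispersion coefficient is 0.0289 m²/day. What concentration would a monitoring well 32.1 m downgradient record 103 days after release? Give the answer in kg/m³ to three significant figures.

0.0200 kg/m³

For an instantaneous plane source, C(x,t) = M/(n_e·A·√(4πDt)) · exp(−(x−vt)²/(4Dt)), with n_e·A the pore (flow) area.
Plume center vt = 0.273 × 103 = 28.119 m, so the well at 32.1 m is 3.981 m downgradient of the peak.
√(4πDt) = 6.116 m, giving peak height M/(n_e·A·√(4πDt)) = 15.5/(0.41 × 81.6 × 6.116) = 0.07575 kg/m³.
(x−vt)²/(4Dt) = (3.981)²/(4 × 0.0289 × 103) = 1.331; exp(−1.331) = 0.2642.
C = 0.07575 × 0.2642 = 0.0200 kg/m³.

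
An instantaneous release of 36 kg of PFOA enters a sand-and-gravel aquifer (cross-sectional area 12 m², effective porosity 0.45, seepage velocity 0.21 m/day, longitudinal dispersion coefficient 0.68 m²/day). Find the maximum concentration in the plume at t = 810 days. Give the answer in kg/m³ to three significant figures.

The peak of an instantaneous 1D plume sits at x = vt; there the Gaussian factor is 1 and C_max = M/(n_e·A·√(4πDt)), where n_e·A is the pore area the mass is dissolved in.
√(4πDt) = √(4π × 0.68 × 810) = 83.20 m, so C_max = 36/(0.45 × 12 × 83.20) = 0.0801 kg/m³.

0.0801 kg/m³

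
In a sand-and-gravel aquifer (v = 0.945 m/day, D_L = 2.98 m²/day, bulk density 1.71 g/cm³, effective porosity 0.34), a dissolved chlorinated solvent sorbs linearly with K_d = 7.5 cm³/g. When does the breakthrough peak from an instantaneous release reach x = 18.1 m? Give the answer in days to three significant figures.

Retardation factor R = 1 + ρ_b·K_d/n = 1 + 1.71 × 7.5/0.34 = 38.72.
Sorption retards both mechanisms: v_R = v/R = 0.02441 m/day, D_R = D/R = 0.07696 m²/day.
Peak time from v_R²t² + 2D_R t − x² = 0: t = (√(D_R² + v_R²x²) − D_R)/v_R².
√(D_R² + v_R²x²) = √(0.07696² + 0.02441² × 18.1²) = 0.4485; v_R² = 0.0005958.
t = (0.4485 − 0.07696)/0.0005958 = 624 days.

624 days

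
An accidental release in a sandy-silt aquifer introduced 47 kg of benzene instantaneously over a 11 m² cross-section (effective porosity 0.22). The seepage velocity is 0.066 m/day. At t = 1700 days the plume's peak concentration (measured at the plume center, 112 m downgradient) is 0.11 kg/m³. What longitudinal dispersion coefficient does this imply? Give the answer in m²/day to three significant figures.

1.46 m²/day

At the plume center C_max = M/(n_e·A·√(4πDt)), so D = M²/(4πt·(n_e·A·C_max)²).
n_e·A·C_max = 0.22 × 11 × 0.11 = 0.2662 kg/m.
D = 47²/(4π × 1700 × 0.2662²) = 1.46 m²/day.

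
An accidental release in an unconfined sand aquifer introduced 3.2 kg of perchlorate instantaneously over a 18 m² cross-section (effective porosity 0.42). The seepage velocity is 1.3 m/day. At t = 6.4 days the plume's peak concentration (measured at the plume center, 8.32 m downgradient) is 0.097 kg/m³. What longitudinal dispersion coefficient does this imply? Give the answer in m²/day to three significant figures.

At the plume center C_max = M/(n_e·A·√(4πDt)), so D = M²/(4πt·(n_e·A·C_max)²).
n_e·A·C_max = 0.42 × 18 × 0.097 = 0.7333 kg/m.
D = 3.2²/(4π × 6.4 × 0.7333²) = 0.237 m²/day.

0.237 m²/day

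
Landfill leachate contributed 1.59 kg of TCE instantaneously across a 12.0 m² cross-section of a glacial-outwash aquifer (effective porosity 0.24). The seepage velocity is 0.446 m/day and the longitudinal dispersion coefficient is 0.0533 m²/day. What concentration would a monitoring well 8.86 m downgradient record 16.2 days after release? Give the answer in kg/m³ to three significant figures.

For an instantaneous plane source, C(x,t) = M/(n_e·A·√(4πDt)) · exp(−(x−vt)²/(4Dt)), with n_e·A the pore (flow) area.
Plume center vt = 0.446 × 16.2 = 7.2252 m, so the well at 8.86 m is 1.6348 m downgradient of the peak.
√(4πDt) = 3.294 m, giving peak height M/(n_e·A·√(4πDt)) = 1.59/(0.24 × 12.0 × 3.294) = 0.1676 kg/m³.
(x−vt)²/(4Dt) = (1.6348)²/(4 × 0.0533 × 16.2) = 0.7738; exp(−0.7738) = 0.4613.
C = 0.1676 × 0.4613 = 0.0773 kg/m³.

0.0773 kg/m³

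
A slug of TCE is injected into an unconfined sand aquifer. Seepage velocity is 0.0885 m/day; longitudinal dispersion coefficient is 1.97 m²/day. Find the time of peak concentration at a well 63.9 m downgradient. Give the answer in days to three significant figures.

513 days

For the 1D instantaneous-source solution, setting ∂C/∂t = 0 at fixed x gives v²t² + 2Dt − x² = 0, so t = (√(D² + v²x²) − D)/v².
√(D² + v²x²) = √(1.97² + 0.0885² × 63.9²) = 5.988; v² = 0.00783225.
t = (5.988 − 1.97)/0.00783225 = 513 days (vs. the pure-advection estimate x/v = 722 d).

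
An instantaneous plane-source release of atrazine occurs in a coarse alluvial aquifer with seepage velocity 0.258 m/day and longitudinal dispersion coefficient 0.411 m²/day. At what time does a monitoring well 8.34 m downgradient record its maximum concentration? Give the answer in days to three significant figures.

26.7 days

For the 1D instantaneous-source solution, setting ∂C/∂t = 0 at fixed x gives v²t² + 2Dt − x² = 0, so t = (√(D² + v²x²) − D)/v².
√(D² + v²x²) = √(0.411² + 0.258² × 8.34²) = 2.191; v² = 0.066564.
t = (2.191 − 0.411)/0.066564 = 26.7 days (vs. the pure-advection estimate x/v = 32.3 d).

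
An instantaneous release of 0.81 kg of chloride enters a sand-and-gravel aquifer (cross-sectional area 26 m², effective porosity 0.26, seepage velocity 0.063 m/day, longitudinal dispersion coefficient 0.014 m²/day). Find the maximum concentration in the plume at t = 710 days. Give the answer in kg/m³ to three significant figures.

0.0107 kg/m³

The peak of an instantaneous 1D plume sits at x = vt; there the Gaussian factor is 1 and C_max = M/(n_e·A·√(4πDt)), where n_e·A is the pore area the mass is dissolved in.
√(4πDt) = √(4π × 0.014 × 710) = 11.18 m, so C_max = 0.81/(0.26 × 26 × 11.18) = 0.0107 kg/m³.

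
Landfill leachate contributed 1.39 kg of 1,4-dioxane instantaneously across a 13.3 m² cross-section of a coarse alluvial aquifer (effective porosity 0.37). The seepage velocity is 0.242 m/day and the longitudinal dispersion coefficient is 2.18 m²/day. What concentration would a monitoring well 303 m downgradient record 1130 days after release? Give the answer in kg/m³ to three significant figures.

0.00147 kg/m³

For an instantaneous plane source, C(x,t) = M/(n_e·A·√(4πDt)) · exp(−(x−vt)²/(4Dt)), with n_e·A the pore (flow) area.
Plume center vt = 0.242 × 1130 = 273.46 m, so the well at 303 m is 29.54 m downgradient of the peak.
√(4πDt) = 175.9 m, giving peak height M/(n_e·A·√(4πDt)) = 1.39/(0.37 × 13.3 × 175.9) = 0.001606 kg/m³.
(x−vt)²/(4Dt) = (29.54)²/(4 × 2.18 × 1130) = 0.08856; exp(−0.08856) = 0.9152.
C = 0.001606 × 0.9152 = 0.00147 kg/m³.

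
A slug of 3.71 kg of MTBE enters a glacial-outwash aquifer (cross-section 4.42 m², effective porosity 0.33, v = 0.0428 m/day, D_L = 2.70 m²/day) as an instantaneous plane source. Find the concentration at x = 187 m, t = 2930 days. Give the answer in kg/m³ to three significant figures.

For an instantaneous plane source, C(x,t) = M/(n_e·A·√(4πDt)) · exp(−(x−vt)²/(4Dt)), with n_e·A the pore (flow) area.
Plume center vt = 0.0428 × 2930 = 125.404 m, so the well at 187 m is 61.596 m downgradient of the peak.
√(4πDt) = 315.3 m, giving peak height M/(n_e·A·√(4πDt)) = 3.71/(0.33 × 4.42 × 315.3) = 0.008067 kg/m³.
(x−vt)²/(4Dt) = (61.596)²/(4 × 2.70 × 2930) = 0.1199; exp(−0.1199) = 0.8870.
C = 0.008067 × 0.8870 = 0.00716 kg/m³.

0.00716 kg/m³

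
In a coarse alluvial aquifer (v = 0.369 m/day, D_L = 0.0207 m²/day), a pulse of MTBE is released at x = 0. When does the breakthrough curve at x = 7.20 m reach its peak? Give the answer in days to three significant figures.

19.4 days

For the 1D instantaneous-source solution, setting ∂C/∂t = 0 at fixed x gives v²t² + 2Dt − x² = 0, so t = (√(D² + v²x²) − D)/v².
√(D² + v²x²) = √(0.0207² + 0.369² × 7.20²) = 2.657; v² = 0.136161.
t = (2.657 − 0.0207)/0.136161 = 19.4 days (vs. the pure-advection estimate x/v = 19.5 d).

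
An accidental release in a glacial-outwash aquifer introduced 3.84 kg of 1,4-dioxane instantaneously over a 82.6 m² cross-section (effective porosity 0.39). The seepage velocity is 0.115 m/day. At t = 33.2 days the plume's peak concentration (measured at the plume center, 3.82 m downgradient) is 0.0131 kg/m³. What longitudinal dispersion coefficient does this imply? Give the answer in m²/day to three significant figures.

At the plume center C_max = M/(n_e·A·√(4πDt)), so D = M²/(4πt·(n_e·A·C_max)²).
n_e·A·C_max = 0.39 × 82.6 × 0.0131 = 0.4220 kg/m.
D = 3.84²/(4π × 33.2 × 0.4220²) = 0.198 m²/day.

0.198 m²/day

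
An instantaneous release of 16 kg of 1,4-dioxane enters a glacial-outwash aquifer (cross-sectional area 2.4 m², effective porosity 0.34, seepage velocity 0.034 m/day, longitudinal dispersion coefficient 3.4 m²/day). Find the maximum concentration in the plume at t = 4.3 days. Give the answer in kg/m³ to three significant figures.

1.45 kg/m³

The peak of an instantaneous 1D plume sits at x = vt; there the Gaussian factor is 1 and C_max = M/(n_e·A·√(4πDt)), where n_e·A is the pore area the mass is dissolved in.
√(4πDt) = √(4π × 3.4 × 4.3) = 13.55 m, so C_max = 16/(0.34 × 2.4 × 13.55) = 1.45 kg/m³.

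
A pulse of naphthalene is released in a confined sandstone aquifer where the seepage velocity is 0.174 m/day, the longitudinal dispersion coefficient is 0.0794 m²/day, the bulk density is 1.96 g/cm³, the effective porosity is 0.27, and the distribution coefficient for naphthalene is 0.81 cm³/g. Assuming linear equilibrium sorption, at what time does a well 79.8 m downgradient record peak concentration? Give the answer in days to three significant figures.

3140 days

Retardation factor R = 1 + ρ_b·K_d/n = 1 + 1.96 × 0.81/0.27 = 6.880.
Sorption retards both mechanisms: v_R = v/R = 0.02529 m/day, D_R = D/R = 0.01154 m²/day.
Peak time from v_R²t² + 2D_R t − x² = 0: t = (√(D_R² + v_R²x²) − D_R)/v_R².
√(D_R² + v_R²x²) = √(0.01154² + 0.02529² × 79.8²) = 2.018; v_R² = 0.0006396.
t = (2.018 − 0.01154)/0.0006396 = 3140 days.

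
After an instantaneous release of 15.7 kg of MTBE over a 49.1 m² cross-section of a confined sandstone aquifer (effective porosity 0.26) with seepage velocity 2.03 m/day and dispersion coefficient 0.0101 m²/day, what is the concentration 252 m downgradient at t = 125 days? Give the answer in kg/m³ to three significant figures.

For an instantaneous plane source, C(x,t) = M/(n_e·A·√(4πDt)) · exp(−(x−vt)²/(4Dt)), with n_e·A the pore (flow) area.
Plume center vt = 2.03 × 125 = 253.75 m, so the well at 252 m is 1.75 m upgradient of the peak.
√(4πDt) = 3.983 m, giving peak height M/(n_e·A·√(4πDt)) = 15.7/(0.26 × 49.1 × 3.983) = 0.3088 kg/m³.
(x−vt)²/(4Dt) = (-1.75)²/(4 × 0.0101 × 125) = 0.6064; exp(−0.6064) = 0.5453.
C = 0.3088 × 0.5453 = 0.168 kg/m³.

0.168 kg/m³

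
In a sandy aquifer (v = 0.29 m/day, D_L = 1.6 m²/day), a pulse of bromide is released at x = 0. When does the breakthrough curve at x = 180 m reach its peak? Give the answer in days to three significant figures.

602 days

For the 1D instantaneous-source solution, setting ∂C/∂t = 0 at fixed x gives v²t² + 2Dt − x² = 0, so t = (√(D² + v²x²) − D)/v².
√(D² + v²x²) = √(1.6² + 0.29² × 180²) = 52.22; v² = 0.0841.
t = (52.22 − 1.6)/0.0841 = 602 days (vs. the pure-advection estimate x/v = 621 d).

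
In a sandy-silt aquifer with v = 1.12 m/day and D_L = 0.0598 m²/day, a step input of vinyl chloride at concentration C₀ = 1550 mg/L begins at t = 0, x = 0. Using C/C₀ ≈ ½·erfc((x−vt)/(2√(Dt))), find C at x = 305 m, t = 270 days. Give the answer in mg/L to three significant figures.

For a continuous step input, C/C₀ ≈ ½·erfc((x−vt)/(2√(Dt))).
vt = 1.12 × 270 = 302.4 m and 2√(Dt) = 2√(0.0598 × 270) = 8.036 m.
Argument (x−vt)/(2√(Dt)) = (305 − 302.4)/8.036 = 0.3235; ½·erfc(0.3235) = 0.3237.
C = 1550 × 0.3237 = 502 mg/L.

502 mg/L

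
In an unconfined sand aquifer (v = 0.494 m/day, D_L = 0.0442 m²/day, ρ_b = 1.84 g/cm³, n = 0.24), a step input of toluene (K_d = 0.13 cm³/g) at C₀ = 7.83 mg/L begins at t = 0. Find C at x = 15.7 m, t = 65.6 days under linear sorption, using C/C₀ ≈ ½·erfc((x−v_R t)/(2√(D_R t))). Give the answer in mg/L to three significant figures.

4.87 mg/L

Retardation factor R = 1 + ρ_b·K_d/n = 1 + 1.84 × 0.13/0.24 = 1.997.
Sorption retards both mechanisms: v_R = v/R = 0.2474 m/day, D_R = D/R = 0.02213 m²/day.
v_R·t = 0.2474 × 65.6 = 16.22944 m; 2√(D_R t) = 2.410 m; argument = (15.7 − 16.22944)/2.410 = -0.2197.
C = C₀ × ½·erfc(-0.2197) = 7.83 × 0.6220 = 4.87 mg/L.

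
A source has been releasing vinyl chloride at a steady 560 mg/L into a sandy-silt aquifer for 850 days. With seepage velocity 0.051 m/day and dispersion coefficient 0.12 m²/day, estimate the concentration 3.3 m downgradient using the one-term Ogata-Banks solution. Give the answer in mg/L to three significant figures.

559 mg/L

For a continuous step input, C/C₀ ≈ ½·erfc((x−vt)/(2√(Dt))).
vt = 0.051 × 850 = 43.35 m and 2√(Dt) = 2√(0.12 × 850) = 20.20 m.
Argument (x−vt)/(2√(Dt)) = (3.3 − 43.35)/20.20 = -1.983; ½·erfc(-1.983) = 0.9975.
C = 560 × 0.9975 = 559 mg/L.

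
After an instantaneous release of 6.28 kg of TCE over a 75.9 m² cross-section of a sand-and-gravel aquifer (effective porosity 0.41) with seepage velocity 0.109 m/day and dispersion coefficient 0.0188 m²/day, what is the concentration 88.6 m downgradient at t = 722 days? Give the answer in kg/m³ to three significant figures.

0.00254 kg/m³

For an instantaneous plane source, C(x,t) = M/(n_e·A·√(4πDt)) · exp(−(x−vt)²/(4Dt)), with n_e·A the pore (flow) area.
Plume center vt = 0.109 × 722 = 78.698 m, so the well at 88.6 m is 9.902 m downgradient of the peak.
√(4πDt) = 13.06 m, giving peak height M/(n_e·A·√(4πDt)) = 6.28/(0.41 × 75.9 × 13.06) = 0.01545 kg/m³.
(x−vt)²/(4Dt) = (9.902)²/(4 × 0.0188 × 722) = 1.806; exp(−1.806) = 0.1643.
C = 0.01545 × 0.1643 = 0.00254 kg/m³.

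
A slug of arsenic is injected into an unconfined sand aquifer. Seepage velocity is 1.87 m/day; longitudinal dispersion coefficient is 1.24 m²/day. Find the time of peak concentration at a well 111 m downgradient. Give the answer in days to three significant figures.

59.0 days

For the 1D instantaneous-source solution, setting ∂C/∂t = 0 at fixed x gives v²t² + 2Dt − x² = 0, so t = (√(D² + v²x²) − D)/v².
√(D² + v²x²) = √(1.24² + 1.87² × 111²) = 207.6; v² = 3.4969.
t = (207.6 − 1.24)/3.4969 = 59.0 days (vs. the pure-advection estimate x/v = 59.4 d).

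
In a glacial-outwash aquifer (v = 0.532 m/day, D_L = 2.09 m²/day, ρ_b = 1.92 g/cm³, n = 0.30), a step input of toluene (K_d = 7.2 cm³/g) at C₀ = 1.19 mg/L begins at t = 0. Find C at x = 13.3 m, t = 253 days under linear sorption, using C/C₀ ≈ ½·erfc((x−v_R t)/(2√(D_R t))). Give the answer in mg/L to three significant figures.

0.0164 mg/L

Retardation factor R = 1 + ρ_b·K_d/n = 1 + 1.92 × 7.2/0.30 = 47.08.
Sorption retards both mechanisms: v_R = v/R = 0.01130 m/day, D_R = D/R = 0.04439 m²/day.
v_R·t = 0.01130 × 253 = 2.8589 m; 2√(D_R t) = 6.702 m; argument = (13.3 − 2.8589)/6.702 = 1.558.
C = C₀ × ½·erfc(1.558) = 1.19 × 0.01379 = 0.0164 mg/L.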